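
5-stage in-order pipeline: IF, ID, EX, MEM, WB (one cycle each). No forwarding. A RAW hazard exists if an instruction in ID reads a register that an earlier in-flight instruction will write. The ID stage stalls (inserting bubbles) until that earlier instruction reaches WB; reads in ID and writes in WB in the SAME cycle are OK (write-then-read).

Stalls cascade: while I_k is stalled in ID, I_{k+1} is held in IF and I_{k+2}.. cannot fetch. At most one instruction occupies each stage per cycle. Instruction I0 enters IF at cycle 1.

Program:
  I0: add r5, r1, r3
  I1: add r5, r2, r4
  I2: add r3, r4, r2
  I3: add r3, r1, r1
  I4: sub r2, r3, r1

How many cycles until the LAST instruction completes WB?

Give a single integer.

Answer: 11

Derivation:
I0 add r5 <- r1,r3: IF@1 ID@2 stall=0 (-) EX@3 MEM@4 WB@5
I1 add r5 <- r2,r4: IF@2 ID@3 stall=0 (-) EX@4 MEM@5 WB@6
I2 add r3 <- r4,r2: IF@3 ID@4 stall=0 (-) EX@5 MEM@6 WB@7
I3 add r3 <- r1,r1: IF@4 ID@5 stall=0 (-) EX@6 MEM@7 WB@8
I4 sub r2 <- r3,r1: IF@5 ID@6 stall=2 (RAW on I3.r3 (WB@8)) EX@9 MEM@10 WB@11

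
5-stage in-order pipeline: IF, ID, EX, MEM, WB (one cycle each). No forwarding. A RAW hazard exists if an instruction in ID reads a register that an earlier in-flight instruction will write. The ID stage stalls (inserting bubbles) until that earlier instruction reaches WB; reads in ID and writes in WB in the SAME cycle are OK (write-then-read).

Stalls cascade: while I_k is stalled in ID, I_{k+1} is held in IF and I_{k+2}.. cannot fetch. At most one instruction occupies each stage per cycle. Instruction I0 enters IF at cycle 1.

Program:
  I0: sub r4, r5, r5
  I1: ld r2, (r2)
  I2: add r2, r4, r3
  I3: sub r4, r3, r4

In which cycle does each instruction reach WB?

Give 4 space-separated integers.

Answer: 5 6 8 9

Derivation:
I0 sub r4 <- r5,r5: IF@1 ID@2 stall=0 (-) EX@3 MEM@4 WB@5
I1 ld r2 <- r2: IF@2 ID@3 stall=0 (-) EX@4 MEM@5 WB@6
I2 add r2 <- r4,r3: IF@3 ID@4 stall=1 (RAW on I0.r4 (WB@5)) EX@6 MEM@7 WB@8
I3 sub r4 <- r3,r4: IF@4 ID@6 stall=0 (-) EX@7 MEM@8 WB@9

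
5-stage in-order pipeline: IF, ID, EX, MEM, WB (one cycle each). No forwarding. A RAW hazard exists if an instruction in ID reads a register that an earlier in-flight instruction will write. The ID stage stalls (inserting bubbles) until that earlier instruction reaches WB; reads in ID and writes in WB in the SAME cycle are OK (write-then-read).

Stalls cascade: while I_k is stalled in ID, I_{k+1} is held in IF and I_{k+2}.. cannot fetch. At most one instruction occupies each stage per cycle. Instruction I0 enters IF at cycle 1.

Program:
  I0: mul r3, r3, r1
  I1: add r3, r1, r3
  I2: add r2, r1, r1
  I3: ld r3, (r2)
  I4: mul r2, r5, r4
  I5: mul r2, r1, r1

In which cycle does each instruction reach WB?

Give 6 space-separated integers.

Answer: 5 8 9 12 13 14

Derivation:
I0 mul r3 <- r3,r1: IF@1 ID@2 stall=0 (-) EX@3 MEM@4 WB@5
I1 add r3 <- r1,r3: IF@2 ID@3 stall=2 (RAW on I0.r3 (WB@5)) EX@6 MEM@7 WB@8
I2 add r2 <- r1,r1: IF@3 ID@6 stall=0 (-) EX@7 MEM@8 WB@9
I3 ld r3 <- r2: IF@6 ID@7 stall=2 (RAW on I2.r2 (WB@9)) EX@10 MEM@11 WB@12
I4 mul r2 <- r5,r4: IF@7 ID@10 stall=0 (-) EX@11 MEM@12 WB@13
I5 mul r2 <- r1,r1: IF@10 ID@11 stall=0 (-) EX@12 MEM@13 WB@14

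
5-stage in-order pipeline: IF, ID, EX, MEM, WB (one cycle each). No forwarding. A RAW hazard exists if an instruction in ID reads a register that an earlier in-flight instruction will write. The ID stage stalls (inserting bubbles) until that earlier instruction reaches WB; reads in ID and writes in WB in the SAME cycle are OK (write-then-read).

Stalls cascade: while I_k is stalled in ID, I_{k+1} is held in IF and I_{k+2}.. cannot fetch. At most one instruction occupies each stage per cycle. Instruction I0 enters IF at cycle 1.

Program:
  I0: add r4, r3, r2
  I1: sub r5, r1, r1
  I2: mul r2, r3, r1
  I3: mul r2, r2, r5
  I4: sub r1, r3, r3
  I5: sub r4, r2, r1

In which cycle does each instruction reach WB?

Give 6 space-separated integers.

I0 add r4 <- r3,r2: IF@1 ID@2 stall=0 (-) EX@3 MEM@4 WB@5
I1 sub r5 <- r1,r1: IF@2 ID@3 stall=0 (-) EX@4 MEM@5 WB@6
I2 mul r2 <- r3,r1: IF@3 ID@4 stall=0 (-) EX@5 MEM@6 WB@7
I3 mul r2 <- r2,r5: IF@4 ID@5 stall=2 (RAW on I2.r2 (WB@7)) EX@8 MEM@9 WB@10
I4 sub r1 <- r3,r3: IF@5 ID@8 stall=0 (-) EX@9 MEM@10 WB@11
I5 sub r4 <- r2,r1: IF@8 ID@9 stall=2 (RAW on I4.r1 (WB@11)) EX@12 MEM@13 WB@14

Answer: 5 6 7 10 11 14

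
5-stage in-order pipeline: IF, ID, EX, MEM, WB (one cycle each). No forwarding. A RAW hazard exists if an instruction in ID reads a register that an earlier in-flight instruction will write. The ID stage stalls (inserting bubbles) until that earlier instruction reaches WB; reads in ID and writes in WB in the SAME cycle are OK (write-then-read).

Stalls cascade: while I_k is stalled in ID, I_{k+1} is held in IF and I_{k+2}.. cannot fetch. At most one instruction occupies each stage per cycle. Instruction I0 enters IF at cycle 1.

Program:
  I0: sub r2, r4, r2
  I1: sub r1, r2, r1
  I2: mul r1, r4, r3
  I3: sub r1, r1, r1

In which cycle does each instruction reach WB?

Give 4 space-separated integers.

I0 sub r2 <- r4,r2: IF@1 ID@2 stall=0 (-) EX@3 MEM@4 WB@5
I1 sub r1 <- r2,r1: IF@2 ID@3 stall=2 (RAW on I0.r2 (WB@5)) EX@6 MEM@7 WB@8
I2 mul r1 <- r4,r3: IF@3 ID@6 stall=0 (-) EX@7 MEM@8 WB@9
I3 sub r1 <- r1,r1: IF@6 ID@7 stall=2 (RAW on I2.r1 (WB@9)) EX@10 MEM@11 WB@12

Answer: 5 8 9 12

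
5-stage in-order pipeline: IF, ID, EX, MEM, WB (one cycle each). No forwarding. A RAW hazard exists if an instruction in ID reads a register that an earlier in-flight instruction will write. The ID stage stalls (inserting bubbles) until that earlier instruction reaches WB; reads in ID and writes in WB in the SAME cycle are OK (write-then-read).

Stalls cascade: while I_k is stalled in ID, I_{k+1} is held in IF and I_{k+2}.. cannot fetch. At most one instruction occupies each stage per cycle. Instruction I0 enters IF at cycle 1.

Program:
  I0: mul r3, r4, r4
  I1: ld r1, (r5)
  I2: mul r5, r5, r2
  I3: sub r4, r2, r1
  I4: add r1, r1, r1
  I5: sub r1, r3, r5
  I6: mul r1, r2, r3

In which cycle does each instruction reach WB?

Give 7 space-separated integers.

I0 mul r3 <- r4,r4: IF@1 ID@2 stall=0 (-) EX@3 MEM@4 WB@5
I1 ld r1 <- r5: IF@2 ID@3 stall=0 (-) EX@4 MEM@5 WB@6
I2 mul r5 <- r5,r2: IF@3 ID@4 stall=0 (-) EX@5 MEM@6 WB@7
I3 sub r4 <- r2,r1: IF@4 ID@5 stall=1 (RAW on I1.r1 (WB@6)) EX@7 MEM@8 WB@9
I4 add r1 <- r1,r1: IF@5 ID@7 stall=0 (-) EX@8 MEM@9 WB@10
I5 sub r1 <- r3,r5: IF@7 ID@8 stall=0 (-) EX@9 MEM@10 WB@11
I6 mul r1 <- r2,r3: IF@8 ID@9 stall=0 (-) EX@10 MEM@11 WB@12

Answer: 5 6 7 9 10 11 12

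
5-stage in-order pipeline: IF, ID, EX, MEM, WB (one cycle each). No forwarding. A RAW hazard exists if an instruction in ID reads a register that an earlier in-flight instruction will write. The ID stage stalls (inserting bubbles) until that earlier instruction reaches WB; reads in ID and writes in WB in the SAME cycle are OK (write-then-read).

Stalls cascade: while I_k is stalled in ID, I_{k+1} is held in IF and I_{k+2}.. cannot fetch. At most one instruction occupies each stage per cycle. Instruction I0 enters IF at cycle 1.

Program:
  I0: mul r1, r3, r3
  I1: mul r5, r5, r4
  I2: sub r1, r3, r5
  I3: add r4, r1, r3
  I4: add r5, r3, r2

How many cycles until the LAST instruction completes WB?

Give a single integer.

Answer: 13

Derivation:
I0 mul r1 <- r3,r3: IF@1 ID@2 stall=0 (-) EX@3 MEM@4 WB@5
I1 mul r5 <- r5,r4: IF@2 ID@3 stall=0 (-) EX@4 MEM@5 WB@6
I2 sub r1 <- r3,r5: IF@3 ID@4 stall=2 (RAW on I1.r5 (WB@6)) EX@7 MEM@8 WB@9
I3 add r4 <- r1,r3: IF@4 ID@7 stall=2 (RAW on I2.r1 (WB@9)) EX@10 MEM@11 WB@12
I4 add r5 <- r3,r2: IF@7 ID@10 stall=0 (-) EX@11 MEM@12 WB@13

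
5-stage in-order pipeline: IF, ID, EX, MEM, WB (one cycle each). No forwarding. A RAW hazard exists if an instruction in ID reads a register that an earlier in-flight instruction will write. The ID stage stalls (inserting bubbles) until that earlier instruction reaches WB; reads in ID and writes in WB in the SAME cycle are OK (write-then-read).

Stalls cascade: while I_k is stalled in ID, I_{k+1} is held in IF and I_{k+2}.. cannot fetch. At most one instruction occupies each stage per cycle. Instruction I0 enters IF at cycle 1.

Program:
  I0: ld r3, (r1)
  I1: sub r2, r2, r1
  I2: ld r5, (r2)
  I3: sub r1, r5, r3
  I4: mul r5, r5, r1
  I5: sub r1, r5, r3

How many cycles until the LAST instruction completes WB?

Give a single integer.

I0 ld r3 <- r1: IF@1 ID@2 stall=0 (-) EX@3 MEM@4 WB@5
I1 sub r2 <- r2,r1: IF@2 ID@3 stall=0 (-) EX@4 MEM@5 WB@6
I2 ld r5 <- r2: IF@3 ID@4 stall=2 (RAW on I1.r2 (WB@6)) EX@7 MEM@8 WB@9
I3 sub r1 <- r5,r3: IF@4 ID@7 stall=2 (RAW on I2.r5 (WB@9)) EX@10 MEM@11 WB@12
I4 mul r5 <- r5,r1: IF@7 ID@10 stall=2 (RAW on I3.r1 (WB@12)) EX@13 MEM@14 WB@15
I5 sub r1 <- r5,r3: IF@10 ID@13 stall=2 (RAW on I4.r5 (WB@15)) EX@16 MEM@17 WB@18

Answer: 18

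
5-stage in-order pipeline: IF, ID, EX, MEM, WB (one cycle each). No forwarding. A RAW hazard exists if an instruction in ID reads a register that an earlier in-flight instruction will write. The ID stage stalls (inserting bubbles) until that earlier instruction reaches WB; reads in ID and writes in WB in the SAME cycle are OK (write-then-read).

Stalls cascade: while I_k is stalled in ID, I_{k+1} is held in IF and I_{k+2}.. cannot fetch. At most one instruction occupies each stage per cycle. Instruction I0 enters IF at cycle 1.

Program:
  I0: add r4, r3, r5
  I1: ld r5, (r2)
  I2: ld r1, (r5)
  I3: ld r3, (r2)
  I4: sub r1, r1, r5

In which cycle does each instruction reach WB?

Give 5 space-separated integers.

I0 add r4 <- r3,r5: IF@1 ID@2 stall=0 (-) EX@3 MEM@4 WB@5
I1 ld r5 <- r2: IF@2 ID@3 stall=0 (-) EX@4 MEM@5 WB@6
I2 ld r1 <- r5: IF@3 ID@4 stall=2 (RAW on I1.r5 (WB@6)) EX@7 MEM@8 WB@9
I3 ld r3 <- r2: IF@4 ID@7 stall=0 (-) EX@8 MEM@9 WB@10
I4 sub r1 <- r1,r5: IF@7 ID@8 stall=1 (RAW on I2.r1 (WB@9)) EX@10 MEM@11 WB@12

Answer: 5 6 9 10 12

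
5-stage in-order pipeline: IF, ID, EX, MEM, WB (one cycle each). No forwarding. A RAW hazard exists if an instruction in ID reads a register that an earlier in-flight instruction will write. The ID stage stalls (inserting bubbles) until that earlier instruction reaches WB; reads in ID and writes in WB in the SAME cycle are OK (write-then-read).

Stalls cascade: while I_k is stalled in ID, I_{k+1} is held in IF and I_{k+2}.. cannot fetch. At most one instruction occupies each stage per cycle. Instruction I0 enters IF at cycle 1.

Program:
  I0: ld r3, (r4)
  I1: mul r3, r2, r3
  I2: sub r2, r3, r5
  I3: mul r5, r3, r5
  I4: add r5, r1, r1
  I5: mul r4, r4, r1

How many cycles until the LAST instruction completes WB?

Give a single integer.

Answer: 14

Derivation:
I0 ld r3 <- r4: IF@1 ID@2 stall=0 (-) EX@3 MEM@4 WB@5
I1 mul r3 <- r2,r3: IF@2 ID@3 stall=2 (RAW on I0.r3 (WB@5)) EX@6 MEM@7 WB@8
I2 sub r2 <- r3,r5: IF@3 ID@6 stall=2 (RAW on I1.r3 (WB@8)) EX@9 MEM@10 WB@11
I3 mul r5 <- r3,r5: IF@6 ID@9 stall=0 (-) EX@10 MEM@11 WB@12
I4 add r5 <- r1,r1: IF@9 ID@10 stall=0 (-) EX@11 MEM@12 WB@13
I5 mul r4 <- r4,r1: IF@10 ID@11 stall=0 (-) EX@12 MEM@13 WB@14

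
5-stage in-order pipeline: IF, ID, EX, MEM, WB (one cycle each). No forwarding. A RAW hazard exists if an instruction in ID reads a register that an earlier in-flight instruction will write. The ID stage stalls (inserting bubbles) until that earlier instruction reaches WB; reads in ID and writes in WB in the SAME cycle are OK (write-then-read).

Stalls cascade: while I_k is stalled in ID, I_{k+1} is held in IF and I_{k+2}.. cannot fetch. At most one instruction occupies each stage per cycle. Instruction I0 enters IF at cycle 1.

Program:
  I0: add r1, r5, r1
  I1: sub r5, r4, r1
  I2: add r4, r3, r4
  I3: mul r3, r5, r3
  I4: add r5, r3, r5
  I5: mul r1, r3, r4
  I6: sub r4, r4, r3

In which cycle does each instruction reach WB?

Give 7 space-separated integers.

Answer: 5 8 9 11 14 15 16

Derivation:
I0 add r1 <- r5,r1: IF@1 ID@2 stall=0 (-) EX@3 MEM@4 WB@5
I1 sub r5 <- r4,r1: IF@2 ID@3 stall=2 (RAW on I0.r1 (WB@5)) EX@6 MEM@7 WB@8
I2 add r4 <- r3,r4: IF@3 ID@6 stall=0 (-) EX@7 MEM@8 WB@9
I3 mul r3 <- r5,r3: IF@6 ID@7 stall=1 (RAW on I1.r5 (WB@8)) EX@9 MEM@10 WB@11
I4 add r5 <- r3,r5: IF@7 ID@9 stall=2 (RAW on I3.r3 (WB@11)) EX@12 MEM@13 WB@14
I5 mul r1 <- r3,r4: IF@9 ID@12 stall=0 (-) EX@13 MEM@14 WB@15
I6 sub r4 <- r4,r3: IF@12 ID@13 stall=0 (-) EX@14 MEM@15 WB@16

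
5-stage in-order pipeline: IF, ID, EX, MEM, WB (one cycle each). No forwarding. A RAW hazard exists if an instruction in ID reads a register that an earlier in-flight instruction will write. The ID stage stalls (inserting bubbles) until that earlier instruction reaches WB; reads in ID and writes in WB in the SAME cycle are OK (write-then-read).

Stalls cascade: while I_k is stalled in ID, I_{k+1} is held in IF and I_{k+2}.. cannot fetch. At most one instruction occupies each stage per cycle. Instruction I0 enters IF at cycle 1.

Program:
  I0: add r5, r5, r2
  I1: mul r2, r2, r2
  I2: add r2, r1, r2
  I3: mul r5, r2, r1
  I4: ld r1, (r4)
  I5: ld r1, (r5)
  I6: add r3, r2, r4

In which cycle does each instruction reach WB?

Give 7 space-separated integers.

Answer: 5 6 9 12 13 15 16

Derivation:
I0 add r5 <- r5,r2: IF@1 ID@2 stall=0 (-) EX@3 MEM@4 WB@5
I1 mul r2 <- r2,r2: IF@2 ID@3 stall=0 (-) EX@4 MEM@5 WB@6
I2 add r2 <- r1,r2: IF@3 ID@4 stall=2 (RAW on I1.r2 (WB@6)) EX@7 MEM@8 WB@9
I3 mul r5 <- r2,r1: IF@4 ID@7 stall=2 (RAW on I2.r2 (WB@9)) EX@10 MEM@11 WB@12
I4 ld r1 <- r4: IF@7 ID@10 stall=0 (-) EX@11 MEM@12 WB@13
I5 ld r1 <- r5: IF@10 ID@11 stall=1 (RAW on I3.r5 (WB@12)) EX@13 MEM@14 WB@15
I6 add r3 <- r2,r4: IF@11 ID@13 stall=0 (-) EX@14 MEM@15 WB@16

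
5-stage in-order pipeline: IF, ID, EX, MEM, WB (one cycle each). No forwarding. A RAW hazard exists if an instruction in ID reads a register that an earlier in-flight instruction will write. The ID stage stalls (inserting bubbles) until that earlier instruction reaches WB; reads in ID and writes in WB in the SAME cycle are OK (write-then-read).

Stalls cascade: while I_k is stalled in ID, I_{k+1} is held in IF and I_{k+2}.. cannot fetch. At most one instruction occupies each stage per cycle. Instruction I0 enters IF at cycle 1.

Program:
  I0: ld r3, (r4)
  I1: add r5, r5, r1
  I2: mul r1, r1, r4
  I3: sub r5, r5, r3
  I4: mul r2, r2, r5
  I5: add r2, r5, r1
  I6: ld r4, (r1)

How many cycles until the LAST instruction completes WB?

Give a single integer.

I0 ld r3 <- r4: IF@1 ID@2 stall=0 (-) EX@3 MEM@4 WB@5
I1 add r5 <- r5,r1: IF@2 ID@3 stall=0 (-) EX@4 MEM@5 WB@6
I2 mul r1 <- r1,r4: IF@3 ID@4 stall=0 (-) EX@5 MEM@6 WB@7
I3 sub r5 <- r5,r3: IF@4 ID@5 stall=1 (RAW on I1.r5 (WB@6)) EX@7 MEM@8 WB@9
I4 mul r2 <- r2,r5: IF@5 ID@7 stall=2 (RAW on I3.r5 (WB@9)) EX@10 MEM@11 WB@12
I5 add r2 <- r5,r1: IF@7 ID@10 stall=0 (-) EX@11 MEM@12 WB@13
I6 ld r4 <- r1: IF@10 ID@11 stall=0 (-) EX@12 MEM@13 WB@14

Answer: 14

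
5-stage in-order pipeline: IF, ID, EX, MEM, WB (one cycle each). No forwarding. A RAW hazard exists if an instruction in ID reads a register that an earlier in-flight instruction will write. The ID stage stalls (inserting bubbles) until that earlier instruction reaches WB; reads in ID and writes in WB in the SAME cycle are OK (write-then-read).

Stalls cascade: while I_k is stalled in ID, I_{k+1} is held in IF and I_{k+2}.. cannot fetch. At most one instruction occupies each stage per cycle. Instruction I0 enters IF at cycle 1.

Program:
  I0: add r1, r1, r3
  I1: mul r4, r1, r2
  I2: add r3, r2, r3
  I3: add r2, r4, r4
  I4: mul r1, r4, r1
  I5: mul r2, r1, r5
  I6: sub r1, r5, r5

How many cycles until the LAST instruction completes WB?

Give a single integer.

Answer: 16

Derivation:
I0 add r1 <- r1,r3: IF@1 ID@2 stall=0 (-) EX@3 MEM@4 WB@5
I1 mul r4 <- r1,r2: IF@2 ID@3 stall=2 (RAW on I0.r1 (WB@5)) EX@6 MEM@7 WB@8
I2 add r3 <- r2,r3: IF@3 ID@6 stall=0 (-) EX@7 MEM@8 WB@9
I3 add r2 <- r4,r4: IF@6 ID@7 stall=1 (RAW on I1.r4 (WB@8)) EX@9 MEM@10 WB@11
I4 mul r1 <- r4,r1: IF@7 ID@9 stall=0 (-) EX@10 MEM@11 WB@12
I5 mul r2 <- r1,r5: IF@9 ID@10 stall=2 (RAW on I4.r1 (WB@12)) EX@13 MEM@14 WB@15
I6 sub r1 <- r5,r5: IF@10 ID@13 stall=0 (-) EX@14 MEM@15 WB@16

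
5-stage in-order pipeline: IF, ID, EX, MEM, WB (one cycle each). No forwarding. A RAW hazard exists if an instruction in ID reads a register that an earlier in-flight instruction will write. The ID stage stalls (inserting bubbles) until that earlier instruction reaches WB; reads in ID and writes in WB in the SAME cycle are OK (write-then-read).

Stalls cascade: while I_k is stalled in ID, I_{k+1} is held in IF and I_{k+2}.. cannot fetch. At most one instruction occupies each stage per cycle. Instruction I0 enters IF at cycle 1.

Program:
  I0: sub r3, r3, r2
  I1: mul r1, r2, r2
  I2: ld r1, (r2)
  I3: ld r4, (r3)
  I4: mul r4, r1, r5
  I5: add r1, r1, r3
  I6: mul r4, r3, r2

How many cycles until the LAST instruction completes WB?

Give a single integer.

Answer: 12

Derivation:
I0 sub r3 <- r3,r2: IF@1 ID@2 stall=0 (-) EX@3 MEM@4 WB@5
I1 mul r1 <- r2,r2: IF@2 ID@3 stall=0 (-) EX@4 MEM@5 WB@6
I2 ld r1 <- r2: IF@3 ID@4 stall=0 (-) EX@5 MEM@6 WB@7
I3 ld r4 <- r3: IF@4 ID@5 stall=0 (-) EX@6 MEM@7 WB@8
I4 mul r4 <- r1,r5: IF@5 ID@6 stall=1 (RAW on I2.r1 (WB@7)) EX@8 MEM@9 WB@10
I5 add r1 <- r1,r3: IF@6 ID@8 stall=0 (-) EX@9 MEM@10 WB@11
I6 mul r4 <- r3,r2: IF@8 ID@9 stall=0 (-) EX@10 MEM@11 WB@12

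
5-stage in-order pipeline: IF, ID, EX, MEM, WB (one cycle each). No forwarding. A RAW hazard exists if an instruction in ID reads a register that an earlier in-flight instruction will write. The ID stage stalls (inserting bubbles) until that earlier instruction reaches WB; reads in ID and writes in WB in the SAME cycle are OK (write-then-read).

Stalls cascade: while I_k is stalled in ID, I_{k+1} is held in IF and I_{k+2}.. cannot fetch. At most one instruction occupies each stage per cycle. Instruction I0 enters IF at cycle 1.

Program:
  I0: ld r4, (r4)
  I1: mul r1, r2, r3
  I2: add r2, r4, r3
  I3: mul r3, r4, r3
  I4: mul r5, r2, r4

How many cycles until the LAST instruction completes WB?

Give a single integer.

I0 ld r4 <- r4: IF@1 ID@2 stall=0 (-) EX@3 MEM@4 WB@5
I1 mul r1 <- r2,r3: IF@2 ID@3 stall=0 (-) EX@4 MEM@5 WB@6
I2 add r2 <- r4,r3: IF@3 ID@4 stall=1 (RAW on I0.r4 (WB@5)) EX@6 MEM@7 WB@8
I3 mul r3 <- r4,r3: IF@4 ID@6 stall=0 (-) EX@7 MEM@8 WB@9
I4 mul r5 <- r2,r4: IF@6 ID@7 stall=1 (RAW on I2.r2 (WB@8)) EX@9 MEM@10 WB@11

Answer: 11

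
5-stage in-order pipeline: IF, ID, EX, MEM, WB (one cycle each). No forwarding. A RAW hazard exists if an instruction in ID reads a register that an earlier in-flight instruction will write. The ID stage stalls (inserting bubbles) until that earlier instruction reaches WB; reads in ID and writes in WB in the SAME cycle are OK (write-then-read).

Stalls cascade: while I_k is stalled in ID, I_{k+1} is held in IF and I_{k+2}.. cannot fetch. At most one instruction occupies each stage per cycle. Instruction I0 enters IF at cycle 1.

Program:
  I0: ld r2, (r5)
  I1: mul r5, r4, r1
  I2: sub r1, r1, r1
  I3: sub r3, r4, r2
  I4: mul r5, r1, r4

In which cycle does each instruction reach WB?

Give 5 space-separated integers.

I0 ld r2 <- r5: IF@1 ID@2 stall=0 (-) EX@3 MEM@4 WB@5
I1 mul r5 <- r4,r1: IF@2 ID@3 stall=0 (-) EX@4 MEM@5 WB@6
I2 sub r1 <- r1,r1: IF@3 ID@4 stall=0 (-) EX@5 MEM@6 WB@7
I3 sub r3 <- r4,r2: IF@4 ID@5 stall=0 (-) EX@6 MEM@7 WB@8
I4 mul r5 <- r1,r4: IF@5 ID@6 stall=1 (RAW on I2.r1 (WB@7)) EX@8 MEM@9 WB@10

Answer: 5 6 7 8 10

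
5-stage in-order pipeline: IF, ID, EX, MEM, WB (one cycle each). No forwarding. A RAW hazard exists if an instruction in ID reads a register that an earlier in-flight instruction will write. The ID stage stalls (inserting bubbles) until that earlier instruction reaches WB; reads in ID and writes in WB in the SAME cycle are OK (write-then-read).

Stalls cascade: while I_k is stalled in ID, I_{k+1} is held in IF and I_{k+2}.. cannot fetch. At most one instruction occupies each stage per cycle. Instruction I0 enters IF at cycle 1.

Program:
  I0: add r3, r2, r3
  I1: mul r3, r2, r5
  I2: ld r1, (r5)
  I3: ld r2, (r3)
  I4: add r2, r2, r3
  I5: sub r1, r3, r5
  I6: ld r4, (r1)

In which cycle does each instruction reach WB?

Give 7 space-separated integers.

Answer: 5 6 7 9 12 13 16

Derivation:
I0 add r3 <- r2,r3: IF@1 ID@2 stall=0 (-) EX@3 MEM@4 WB@5
I1 mul r3 <- r2,r5: IF@2 ID@3 stall=0 (-) EX@4 MEM@5 WB@6
I2 ld r1 <- r5: IF@3 ID@4 stall=0 (-) EX@5 MEM@6 WB@7
I3 ld r2 <- r3: IF@4 ID@5 stall=1 (RAW on I1.r3 (WB@6)) EX@7 MEM@8 WB@9
I4 add r2 <- r2,r3: IF@5 ID@7 stall=2 (RAW on I3.r2 (WB@9)) EX@10 MEM@11 WB@12
I5 sub r1 <- r3,r5: IF@7 ID@10 stall=0 (-) EX@11 MEM@12 WB@13
I6 ld r4 <- r1: IF@10 ID@11 stall=2 (RAW on I5.r1 (WB@13)) EX@14 MEM@15 WB@16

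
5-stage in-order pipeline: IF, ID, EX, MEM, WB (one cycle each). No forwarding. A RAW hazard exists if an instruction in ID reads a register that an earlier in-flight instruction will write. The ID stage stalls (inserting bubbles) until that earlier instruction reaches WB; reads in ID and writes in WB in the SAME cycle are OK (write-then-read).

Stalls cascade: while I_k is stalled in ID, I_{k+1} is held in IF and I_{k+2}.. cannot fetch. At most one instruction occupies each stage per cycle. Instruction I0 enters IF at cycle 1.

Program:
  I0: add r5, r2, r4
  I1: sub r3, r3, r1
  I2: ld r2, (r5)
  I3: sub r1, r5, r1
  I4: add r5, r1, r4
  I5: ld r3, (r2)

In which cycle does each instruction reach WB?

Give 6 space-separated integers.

Answer: 5 6 8 9 12 13

Derivation:
I0 add r5 <- r2,r4: IF@1 ID@2 stall=0 (-) EX@3 MEM@4 WB@5
I1 sub r3 <- r3,r1: IF@2 ID@3 stall=0 (-) EX@4 MEM@5 WB@6
I2 ld r2 <- r5: IF@3 ID@4 stall=1 (RAW on I0.r5 (WB@5)) EX@6 MEM@7 WB@8
I3 sub r1 <- r5,r1: IF@4 ID@6 stall=0 (-) EX@7 MEM@8 WB@9
I4 add r5 <- r1,r4: IF@6 ID@7 stall=2 (RAW on I3.r1 (WB@9)) EX@10 MEM@11 WB@12
I5 ld r3 <- r2: IF@7 ID@10 stall=0 (-) EX@11 MEM@12 WB@13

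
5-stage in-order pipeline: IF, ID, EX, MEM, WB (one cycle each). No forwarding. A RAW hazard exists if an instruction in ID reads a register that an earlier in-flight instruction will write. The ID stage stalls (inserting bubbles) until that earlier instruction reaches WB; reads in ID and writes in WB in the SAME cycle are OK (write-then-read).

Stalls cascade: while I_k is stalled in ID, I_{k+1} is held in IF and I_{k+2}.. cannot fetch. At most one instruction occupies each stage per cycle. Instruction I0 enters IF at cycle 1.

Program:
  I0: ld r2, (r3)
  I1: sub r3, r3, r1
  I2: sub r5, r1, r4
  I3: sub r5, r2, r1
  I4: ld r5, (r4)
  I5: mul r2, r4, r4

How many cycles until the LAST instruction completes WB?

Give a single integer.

I0 ld r2 <- r3: IF@1 ID@2 stall=0 (-) EX@3 MEM@4 WB@5
I1 sub r3 <- r3,r1: IF@2 ID@3 stall=0 (-) EX@4 MEM@5 WB@6
I2 sub r5 <- r1,r4: IF@3 ID@4 stall=0 (-) EX@5 MEM@6 WB@7
I3 sub r5 <- r2,r1: IF@4 ID@5 stall=0 (-) EX@6 MEM@7 WB@8
I4 ld r5 <- r4: IF@5 ID@6 stall=0 (-) EX@7 MEM@8 WB@9
I5 mul r2 <- r4,r4: IF@6 ID@7 stall=0 (-) EX@8 MEM@9 WB@10

Answer: 10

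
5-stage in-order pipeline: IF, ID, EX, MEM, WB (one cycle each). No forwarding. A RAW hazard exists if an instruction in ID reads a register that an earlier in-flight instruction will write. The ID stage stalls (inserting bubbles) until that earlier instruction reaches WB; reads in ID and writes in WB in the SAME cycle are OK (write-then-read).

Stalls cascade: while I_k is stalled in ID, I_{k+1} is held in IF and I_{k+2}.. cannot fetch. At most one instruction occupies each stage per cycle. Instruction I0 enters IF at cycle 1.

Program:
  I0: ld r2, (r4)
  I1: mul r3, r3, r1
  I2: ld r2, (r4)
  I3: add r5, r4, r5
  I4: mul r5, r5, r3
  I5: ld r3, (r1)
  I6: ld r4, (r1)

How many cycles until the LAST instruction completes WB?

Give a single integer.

I0 ld r2 <- r4: IF@1 ID@2 stall=0 (-) EX@3 MEM@4 WB@5
I1 mul r3 <- r3,r1: IF@2 ID@3 stall=0 (-) EX@4 MEM@5 WB@6
I2 ld r2 <- r4: IF@3 ID@4 stall=0 (-) EX@5 MEM@6 WB@7
I3 add r5 <- r4,r5: IF@4 ID@5 stall=0 (-) EX@6 MEM@7 WB@8
I4 mul r5 <- r5,r3: IF@5 ID@6 stall=2 (RAW on I3.r5 (WB@8)) EX@9 MEM@10 WB@11
I5 ld r3 <- r1: IF@6 ID@9 stall=0 (-) EX@10 MEM@11 WB@12
I6 ld r4 <- r1: IF@9 ID@10 stall=0 (-) EX@11 MEM@12 WB@13

Answer: 13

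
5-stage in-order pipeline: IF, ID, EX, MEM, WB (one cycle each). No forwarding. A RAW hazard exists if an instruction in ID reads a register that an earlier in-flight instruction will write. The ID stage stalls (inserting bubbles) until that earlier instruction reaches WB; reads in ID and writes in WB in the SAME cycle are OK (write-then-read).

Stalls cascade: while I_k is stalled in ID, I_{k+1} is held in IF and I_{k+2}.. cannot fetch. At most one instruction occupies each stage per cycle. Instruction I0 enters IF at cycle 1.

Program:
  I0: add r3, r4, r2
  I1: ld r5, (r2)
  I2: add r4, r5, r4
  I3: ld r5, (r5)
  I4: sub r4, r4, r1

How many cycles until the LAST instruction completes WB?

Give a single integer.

Answer: 12

Derivation:
I0 add r3 <- r4,r2: IF@1 ID@2 stall=0 (-) EX@3 MEM@4 WB@5
I1 ld r5 <- r2: IF@2 ID@3 stall=0 (-) EX@4 MEM@5 WB@6
I2 add r4 <- r5,r4: IF@3 ID@4 stall=2 (RAW on I1.r5 (WB@6)) EX@7 MEM@8 WB@9
I3 ld r5 <- r5: IF@4 ID@7 stall=0 (-) EX@8 MEM@9 WB@10
I4 sub r4 <- r4,r1: IF@7 ID@8 stall=1 (RAW on I2.r4 (WB@9)) EX@10 MEM@11 WB@12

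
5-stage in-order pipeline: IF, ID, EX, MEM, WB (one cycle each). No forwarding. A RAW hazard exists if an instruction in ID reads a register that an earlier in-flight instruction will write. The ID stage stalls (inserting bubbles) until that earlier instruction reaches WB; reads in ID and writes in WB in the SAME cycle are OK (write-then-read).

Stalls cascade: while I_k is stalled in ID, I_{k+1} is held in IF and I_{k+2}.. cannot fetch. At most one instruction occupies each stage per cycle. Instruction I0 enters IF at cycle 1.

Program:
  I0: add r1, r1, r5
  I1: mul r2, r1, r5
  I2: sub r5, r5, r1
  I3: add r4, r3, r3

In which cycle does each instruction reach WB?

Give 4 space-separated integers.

Answer: 5 8 9 10

Derivation:
I0 add r1 <- r1,r5: IF@1 ID@2 stall=0 (-) EX@3 MEM@4 WB@5
I1 mul r2 <- r1,r5: IF@2 ID@3 stall=2 (RAW on I0.r1 (WB@5)) EX@6 MEM@7 WB@8
I2 sub r5 <- r5,r1: IF@3 ID@6 stall=0 (-) EX@7 MEM@8 WB@9
I3 add r4 <- r3,r3: IF@6 ID@7 stall=0 (-) EX@8 MEM@9 WB@10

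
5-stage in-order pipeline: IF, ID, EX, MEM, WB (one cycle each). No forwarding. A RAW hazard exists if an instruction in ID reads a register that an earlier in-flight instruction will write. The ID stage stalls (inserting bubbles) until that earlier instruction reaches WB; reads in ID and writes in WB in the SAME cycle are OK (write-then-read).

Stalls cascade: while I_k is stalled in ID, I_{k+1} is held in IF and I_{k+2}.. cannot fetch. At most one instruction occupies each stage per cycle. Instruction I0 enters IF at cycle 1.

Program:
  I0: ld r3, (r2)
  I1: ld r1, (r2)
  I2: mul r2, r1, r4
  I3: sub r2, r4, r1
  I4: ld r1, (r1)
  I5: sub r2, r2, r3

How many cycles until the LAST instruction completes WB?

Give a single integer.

Answer: 13

Derivation:
I0 ld r3 <- r2: IF@1 ID@2 stall=0 (-) EX@3 MEM@4 WB@5
I1 ld r1 <- r2: IF@2 ID@3 stall=0 (-) EX@4 MEM@5 WB@6
I2 mul r2 <- r1,r4: IF@3 ID@4 stall=2 (RAW on I1.r1 (WB@6)) EX@7 MEM@8 WB@9
I3 sub r2 <- r4,r1: IF@4 ID@7 stall=0 (-) EX@8 MEM@9 WB@10
I4 ld r1 <- r1: IF@7 ID@8 stall=0 (-) EX@9 MEM@10 WB@11
I5 sub r2 <- r2,r3: IF@8 ID@9 stall=1 (RAW on I3.r2 (WB@10)) EX@11 MEM@12 WB@13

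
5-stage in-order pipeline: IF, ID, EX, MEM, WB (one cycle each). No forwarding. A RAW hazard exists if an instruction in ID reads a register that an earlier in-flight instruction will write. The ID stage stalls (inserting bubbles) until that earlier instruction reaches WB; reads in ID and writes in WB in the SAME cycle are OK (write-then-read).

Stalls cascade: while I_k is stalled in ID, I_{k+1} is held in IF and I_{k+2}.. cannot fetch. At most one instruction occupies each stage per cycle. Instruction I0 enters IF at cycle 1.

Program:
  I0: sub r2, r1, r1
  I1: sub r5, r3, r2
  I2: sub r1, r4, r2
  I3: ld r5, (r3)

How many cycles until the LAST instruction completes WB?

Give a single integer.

Answer: 10

Derivation:
I0 sub r2 <- r1,r1: IF@1 ID@2 stall=0 (-) EX@3 MEM@4 WB@5
I1 sub r5 <- r3,r2: IF@2 ID@3 stall=2 (RAW on I0.r2 (WB@5)) EX@6 MEM@7 WB@8
I2 sub r1 <- r4,r2: IF@3 ID@6 stall=0 (-) EX@7 MEM@8 WB@9
I3 ld r5 <- r3: IF@6 ID@7 stall=0 (-) EX@8 MEM@9 WB@10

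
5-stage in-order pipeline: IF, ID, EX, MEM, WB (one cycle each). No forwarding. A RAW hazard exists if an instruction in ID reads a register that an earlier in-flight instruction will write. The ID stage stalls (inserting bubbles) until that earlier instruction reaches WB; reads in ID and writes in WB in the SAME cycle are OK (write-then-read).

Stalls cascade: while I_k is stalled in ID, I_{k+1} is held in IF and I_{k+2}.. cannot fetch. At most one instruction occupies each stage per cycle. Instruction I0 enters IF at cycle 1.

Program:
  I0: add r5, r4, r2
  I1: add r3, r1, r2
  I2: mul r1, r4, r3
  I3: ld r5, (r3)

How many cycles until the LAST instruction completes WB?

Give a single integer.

Answer: 10

Derivation:
I0 add r5 <- r4,r2: IF@1 ID@2 stall=0 (-) EX@3 MEM@4 WB@5
I1 add r3 <- r1,r2: IF@2 ID@3 stall=0 (-) EX@4 MEM@5 WB@6
I2 mul r1 <- r4,r3: IF@3 ID@4 stall=2 (RAW on I1.r3 (WB@6)) EX@7 MEM@8 WB@9
I3 ld r5 <- r3: IF@4 ID@7 stall=0 (-) EX@8 MEM@9 WB@10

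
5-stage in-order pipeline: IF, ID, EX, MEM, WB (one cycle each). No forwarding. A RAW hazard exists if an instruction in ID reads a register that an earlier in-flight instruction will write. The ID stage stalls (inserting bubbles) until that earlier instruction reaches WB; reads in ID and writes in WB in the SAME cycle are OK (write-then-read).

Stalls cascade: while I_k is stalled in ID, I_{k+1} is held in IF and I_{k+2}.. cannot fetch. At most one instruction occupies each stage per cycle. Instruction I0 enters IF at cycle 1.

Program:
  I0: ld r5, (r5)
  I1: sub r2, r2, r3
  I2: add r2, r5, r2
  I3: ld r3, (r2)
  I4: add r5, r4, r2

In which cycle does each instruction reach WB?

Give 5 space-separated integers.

I0 ld r5 <- r5: IF@1 ID@2 stall=0 (-) EX@3 MEM@4 WB@5
I1 sub r2 <- r2,r3: IF@2 ID@3 stall=0 (-) EX@4 MEM@5 WB@6
I2 add r2 <- r5,r2: IF@3 ID@4 stall=2 (RAW on I1.r2 (WB@6)) EX@7 MEM@8 WB@9
I3 ld r3 <- r2: IF@4 ID@7 stall=2 (RAW on I2.r2 (WB@9)) EX@10 MEM@11 WB@12
I4 add r5 <- r4,r2: IF@7 ID@10 stall=0 (-) EX@11 MEM@12 WB@13

Answer: 5 6 9 12 13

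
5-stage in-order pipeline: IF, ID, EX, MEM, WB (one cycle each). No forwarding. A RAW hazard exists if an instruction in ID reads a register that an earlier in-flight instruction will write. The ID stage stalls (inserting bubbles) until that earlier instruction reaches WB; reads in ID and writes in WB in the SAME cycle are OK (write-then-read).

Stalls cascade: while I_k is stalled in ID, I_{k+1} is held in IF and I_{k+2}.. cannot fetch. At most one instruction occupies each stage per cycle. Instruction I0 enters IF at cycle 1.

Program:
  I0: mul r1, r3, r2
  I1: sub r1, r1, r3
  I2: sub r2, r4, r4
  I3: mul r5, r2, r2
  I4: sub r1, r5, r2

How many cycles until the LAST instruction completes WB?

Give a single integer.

Answer: 15

Derivation:
I0 mul r1 <- r3,r2: IF@1 ID@2 stall=0 (-) EX@3 MEM@4 WB@5
I1 sub r1 <- r1,r3: IF@2 ID@3 stall=2 (RAW on I0.r1 (WB@5)) EX@6 MEM@7 WB@8
I2 sub r2 <- r4,r4: IF@3 ID@6 stall=0 (-) EX@7 MEM@8 WB@9
I3 mul r5 <- r2,r2: IF@6 ID@7 stall=2 (RAW on I2.r2 (WB@9)) EX@10 MEM@11 WB@12
I4 sub r1 <- r5,r2: IF@7 ID@10 stall=2 (RAW on I3.r5 (WB@12)) EX@13 MEM@14 WB@15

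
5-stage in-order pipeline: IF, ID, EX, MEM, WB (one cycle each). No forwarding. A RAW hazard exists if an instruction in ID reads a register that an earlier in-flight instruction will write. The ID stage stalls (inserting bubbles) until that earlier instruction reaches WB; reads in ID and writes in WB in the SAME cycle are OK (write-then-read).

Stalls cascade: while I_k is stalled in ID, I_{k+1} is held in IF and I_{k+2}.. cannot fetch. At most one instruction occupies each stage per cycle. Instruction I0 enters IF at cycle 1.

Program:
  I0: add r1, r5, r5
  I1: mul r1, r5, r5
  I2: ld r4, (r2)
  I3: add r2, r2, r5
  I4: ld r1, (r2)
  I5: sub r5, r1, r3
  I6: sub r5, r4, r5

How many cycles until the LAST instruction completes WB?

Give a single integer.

I0 add r1 <- r5,r5: IF@1 ID@2 stall=0 (-) EX@3 MEM@4 WB@5
I1 mul r1 <- r5,r5: IF@2 ID@3 stall=0 (-) EX@4 MEM@5 WB@6
I2 ld r4 <- r2: IF@3 ID@4 stall=0 (-) EX@5 MEM@6 WB@7
I3 add r2 <- r2,r5: IF@4 ID@5 stall=0 (-) EX@6 MEM@7 WB@8
I4 ld r1 <- r2: IF@5 ID@6 stall=2 (RAW on I3.r2 (WB@8)) EX@9 MEM@10 WB@11
I5 sub r5 <- r1,r3: IF@6 ID@9 stall=2 (RAW on I4.r1 (WB@11)) EX@12 MEM@13 WB@14
I6 sub r5 <- r4,r5: IF@9 ID@12 stall=2 (RAW on I5.r5 (WB@14)) EX@15 MEM@16 WB@17

Answer: 17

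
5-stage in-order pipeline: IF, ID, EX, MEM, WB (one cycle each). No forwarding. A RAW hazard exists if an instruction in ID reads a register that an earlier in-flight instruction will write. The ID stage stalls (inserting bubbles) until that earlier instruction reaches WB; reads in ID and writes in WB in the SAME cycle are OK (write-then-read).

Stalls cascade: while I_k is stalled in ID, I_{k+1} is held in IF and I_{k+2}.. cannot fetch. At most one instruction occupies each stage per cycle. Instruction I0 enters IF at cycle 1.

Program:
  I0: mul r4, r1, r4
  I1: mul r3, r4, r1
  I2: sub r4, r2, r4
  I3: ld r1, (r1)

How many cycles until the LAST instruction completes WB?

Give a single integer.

I0 mul r4 <- r1,r4: IF@1 ID@2 stall=0 (-) EX@3 MEM@4 WB@5
I1 mul r3 <- r4,r1: IF@2 ID@3 stall=2 (RAW on I0.r4 (WB@5)) EX@6 MEM@7 WB@8
I2 sub r4 <- r2,r4: IF@3 ID@6 stall=0 (-) EX@7 MEM@8 WB@9
I3 ld r1 <- r1: IF@6 ID@7 stall=0 (-) EX@8 MEM@9 WB@10

Answer: 10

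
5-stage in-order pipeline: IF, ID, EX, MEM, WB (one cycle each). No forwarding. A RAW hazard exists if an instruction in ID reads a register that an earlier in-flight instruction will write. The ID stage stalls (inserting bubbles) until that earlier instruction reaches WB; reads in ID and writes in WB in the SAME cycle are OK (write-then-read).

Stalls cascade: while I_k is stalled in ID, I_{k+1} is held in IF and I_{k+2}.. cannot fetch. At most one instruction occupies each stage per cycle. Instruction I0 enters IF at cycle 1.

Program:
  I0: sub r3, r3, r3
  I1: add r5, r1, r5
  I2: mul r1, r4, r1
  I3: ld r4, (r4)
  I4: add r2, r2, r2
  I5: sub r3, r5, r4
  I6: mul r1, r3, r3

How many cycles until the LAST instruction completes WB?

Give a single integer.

Answer: 14

Derivation:
I0 sub r3 <- r3,r3: IF@1 ID@2 stall=0 (-) EX@3 MEM@4 WB@5
I1 add r5 <- r1,r5: IF@2 ID@3 stall=0 (-) EX@4 MEM@5 WB@6
I2 mul r1 <- r4,r1: IF@3 ID@4 stall=0 (-) EX@5 MEM@6 WB@7
I3 ld r4 <- r4: IF@4 ID@5 stall=0 (-) EX@6 MEM@7 WB@8
I4 add r2 <- r2,r2: IF@5 ID@6 stall=0 (-) EX@7 MEM@8 WB@9
I5 sub r3 <- r5,r4: IF@6 ID@7 stall=1 (RAW on I3.r4 (WB@8)) EX@9 MEM@10 WB@11
I6 mul r1 <- r3,r3: IF@7 ID@9 stall=2 (RAW on I5.r3 (WB@11)) EX@12 MEM@13 WB@14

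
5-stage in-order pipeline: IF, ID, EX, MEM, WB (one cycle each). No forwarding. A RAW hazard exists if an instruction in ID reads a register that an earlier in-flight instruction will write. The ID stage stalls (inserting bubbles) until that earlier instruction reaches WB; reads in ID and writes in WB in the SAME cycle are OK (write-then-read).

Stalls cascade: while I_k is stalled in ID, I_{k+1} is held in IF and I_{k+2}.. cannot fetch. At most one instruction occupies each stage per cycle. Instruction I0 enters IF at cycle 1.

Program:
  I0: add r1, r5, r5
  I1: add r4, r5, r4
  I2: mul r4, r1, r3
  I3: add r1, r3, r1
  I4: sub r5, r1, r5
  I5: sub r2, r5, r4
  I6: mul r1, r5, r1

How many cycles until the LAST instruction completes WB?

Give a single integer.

I0 add r1 <- r5,r5: IF@1 ID@2 stall=0 (-) EX@3 MEM@4 WB@5
I1 add r4 <- r5,r4: IF@2 ID@3 stall=0 (-) EX@4 MEM@5 WB@6
I2 mul r4 <- r1,r3: IF@3 ID@4 stall=1 (RAW on I0.r1 (WB@5)) EX@6 MEM@7 WB@8
I3 add r1 <- r3,r1: IF@4 ID@6 stall=0 (-) EX@7 MEM@8 WB@9
I4 sub r5 <- r1,r5: IF@6 ID@7 stall=2 (RAW on I3.r1 (WB@9)) EX@10 MEM@11 WB@12
I5 sub r2 <- r5,r4: IF@7 ID@10 stall=2 (RAW on I4.r5 (WB@12)) EX@13 MEM@14 WB@15
I6 mul r1 <- r5,r1: IF@10 ID@13 stall=0 (-) EX@14 MEM@15 WB@16

Answer: 16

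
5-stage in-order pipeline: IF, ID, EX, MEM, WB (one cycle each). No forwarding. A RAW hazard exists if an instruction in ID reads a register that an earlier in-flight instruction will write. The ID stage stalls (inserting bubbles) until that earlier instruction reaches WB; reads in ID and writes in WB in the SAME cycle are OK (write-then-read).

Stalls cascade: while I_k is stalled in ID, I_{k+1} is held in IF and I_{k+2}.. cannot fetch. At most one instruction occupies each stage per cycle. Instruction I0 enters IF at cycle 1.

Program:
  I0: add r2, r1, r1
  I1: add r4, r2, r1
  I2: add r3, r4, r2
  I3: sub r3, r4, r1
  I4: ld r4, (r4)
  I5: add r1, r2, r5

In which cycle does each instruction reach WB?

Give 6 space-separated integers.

I0 add r2 <- r1,r1: IF@1 ID@2 stall=0 (-) EX@3 MEM@4 WB@5
I1 add r4 <- r2,r1: IF@2 ID@3 stall=2 (RAW on I0.r2 (WB@5)) EX@6 MEM@7 WB@8
I2 add r3 <- r4,r2: IF@3 ID@6 stall=2 (RAW on I1.r4 (WB@8)) EX@9 MEM@10 WB@11
I3 sub r3 <- r4,r1: IF@6 ID@9 stall=0 (-) EX@10 MEM@11 WB@12
I4 ld r4 <- r4: IF@9 ID@10 stall=0 (-) EX@11 MEM@12 WB@13
I5 add r1 <- r2,r5: IF@10 ID@11 stall=0 (-) EX@12 MEM@13 WB@14

Answer: 5 8 11 12 13 14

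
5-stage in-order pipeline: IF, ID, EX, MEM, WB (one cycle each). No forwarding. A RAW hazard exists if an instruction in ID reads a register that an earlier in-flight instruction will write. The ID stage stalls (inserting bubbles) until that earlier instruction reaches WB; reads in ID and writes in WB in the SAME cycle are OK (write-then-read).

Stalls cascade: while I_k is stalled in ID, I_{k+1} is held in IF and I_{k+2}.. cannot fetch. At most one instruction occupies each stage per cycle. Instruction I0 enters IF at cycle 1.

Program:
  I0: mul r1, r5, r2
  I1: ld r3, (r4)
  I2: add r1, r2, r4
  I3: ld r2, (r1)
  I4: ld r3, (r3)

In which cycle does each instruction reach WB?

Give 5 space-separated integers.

Answer: 5 6 7 10 11

Derivation:
I0 mul r1 <- r5,r2: IF@1 ID@2 stall=0 (-) EX@3 MEM@4 WB@5
I1 ld r3 <- r4: IF@2 ID@3 stall=0 (-) EX@4 MEM@5 WB@6
I2 add r1 <- r2,r4: IF@3 ID@4 stall=0 (-) EX@5 MEM@6 WB@7
I3 ld r2 <- r1: IF@4 ID@5 stall=2 (RAW on I2.r1 (WB@7)) EX@8 MEM@9 WB@10
I4 ld r3 <- r3: IF@5 ID@8 stall=0 (-) EX@9 MEM@10 WB@11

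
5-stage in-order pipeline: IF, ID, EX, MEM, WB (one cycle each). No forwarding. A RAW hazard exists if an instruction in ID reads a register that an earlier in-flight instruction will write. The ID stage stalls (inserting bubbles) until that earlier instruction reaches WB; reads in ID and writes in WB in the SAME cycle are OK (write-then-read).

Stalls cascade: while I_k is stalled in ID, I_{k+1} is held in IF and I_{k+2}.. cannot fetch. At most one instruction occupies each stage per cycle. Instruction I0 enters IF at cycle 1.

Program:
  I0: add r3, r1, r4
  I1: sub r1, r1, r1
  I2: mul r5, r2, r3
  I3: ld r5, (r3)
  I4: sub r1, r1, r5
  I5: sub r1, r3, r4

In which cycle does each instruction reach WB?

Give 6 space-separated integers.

I0 add r3 <- r1,r4: IF@1 ID@2 stall=0 (-) EX@3 MEM@4 WB@5
I1 sub r1 <- r1,r1: IF@2 ID@3 stall=0 (-) EX@4 MEM@5 WB@6
I2 mul r5 <- r2,r3: IF@3 ID@4 stall=1 (RAW on I0.r3 (WB@5)) EX@6 MEM@7 WB@8
I3 ld r5 <- r3: IF@4 ID@6 stall=0 (-) EX@7 MEM@8 WB@9
I4 sub r1 <- r1,r5: IF@6 ID@7 stall=2 (RAW on I3.r5 (WB@9)) EX@10 MEM@11 WB@12
I5 sub r1 <- r3,r4: IF@7 ID@10 stall=0 (-) EX@11 MEM@12 WB@13

Answer: 5 6 8 9 12 13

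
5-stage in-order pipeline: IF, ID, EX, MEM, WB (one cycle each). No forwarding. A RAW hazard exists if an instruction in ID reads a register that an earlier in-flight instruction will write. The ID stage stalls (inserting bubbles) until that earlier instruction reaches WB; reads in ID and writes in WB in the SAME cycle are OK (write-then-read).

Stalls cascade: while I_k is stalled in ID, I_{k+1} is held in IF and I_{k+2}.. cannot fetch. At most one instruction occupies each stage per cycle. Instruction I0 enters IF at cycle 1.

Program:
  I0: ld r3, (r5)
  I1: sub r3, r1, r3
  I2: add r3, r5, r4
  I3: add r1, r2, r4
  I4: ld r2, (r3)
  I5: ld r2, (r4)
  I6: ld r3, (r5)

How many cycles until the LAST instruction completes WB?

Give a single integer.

I0 ld r3 <- r5: IF@1 ID@2 stall=0 (-) EX@3 MEM@4 WB@5
I1 sub r3 <- r1,r3: IF@2 ID@3 stall=2 (RAW on I0.r3 (WB@5)) EX@6 MEM@7 WB@8
I2 add r3 <- r5,r4: IF@3 ID@6 stall=0 (-) EX@7 MEM@8 WB@9
I3 add r1 <- r2,r4: IF@6 ID@7 stall=0 (-) EX@8 MEM@9 WB@10
I4 ld r2 <- r3: IF@7 ID@8 stall=1 (RAW on I2.r3 (WB@9)) EX@10 MEM@11 WB@12
I5 ld r2 <- r4: IF@8 ID@10 stall=0 (-) EX@11 MEM@12 WB@13
I6 ld r3 <- r5: IF@10 ID@11 stall=0 (-) EX@12 MEM@13 WB@14

Answer: 14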